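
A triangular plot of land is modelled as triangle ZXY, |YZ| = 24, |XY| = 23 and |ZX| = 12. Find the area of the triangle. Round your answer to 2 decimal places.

Semiperimeter s = (23 + 24 + 12)/2 = 29.5.
Heron's formula: area = √(29.5·6.5·5.5·17.5) ≈ 135.85.

135.85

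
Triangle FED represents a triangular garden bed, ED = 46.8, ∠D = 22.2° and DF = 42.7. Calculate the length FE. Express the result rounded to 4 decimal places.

By the law of cosines, FE² = ED² + DF² − 2·ED·DF·cos D = 313.08, so FE ≈ 17.694.

17.6942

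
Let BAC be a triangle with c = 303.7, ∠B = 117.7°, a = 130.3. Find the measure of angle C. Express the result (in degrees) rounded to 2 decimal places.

By the law of cosines, b² = a² + c² − 2·a·c·cos B = 1.46e+05, so b ≈ 382.1.
Law of cosines again: cos C = (b² + a² − c²)/(2·b·a) ≈ 0.71047, so ∠C ≈ 44.73°.

∠C ≈ 44.73°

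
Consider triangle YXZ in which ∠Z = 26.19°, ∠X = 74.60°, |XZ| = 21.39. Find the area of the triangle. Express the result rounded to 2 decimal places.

99.09

The third angle is ∠Y = 180° − ∠X − ∠Z = 79.21°.
Law of sines: |ZY| = |XZ|·sin X/sin Y ≈ 20.993.
Law of sines: |YX| = |XZ|·sin Z/sin Y ≈ 9.6104.
Area = ½·|XZ|·|ZY|·sin Z ≈ 99.093.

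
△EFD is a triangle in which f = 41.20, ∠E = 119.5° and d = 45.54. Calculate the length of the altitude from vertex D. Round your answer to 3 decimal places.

h_D ≈ 35.859

By the law of cosines, e² = f² + d² − 2·f·d·cos E = 5619.1, so e ≈ 74.961.
Area = ½·f·d·sin E ≈ 816.5.
The altitude from D has length 2·area/d ≈ 35.859.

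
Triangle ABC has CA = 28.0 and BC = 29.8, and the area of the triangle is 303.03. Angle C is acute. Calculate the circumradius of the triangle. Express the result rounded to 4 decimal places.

15.7731

From area = ½·BC·CA·sin C, we get sin C = 2·area/(BC·CA) ≈ 0.72634.
Taking the acute solution, ∠C ≈ 46.58°.
Law of cosines then gives AB ≈ 22.913.
Circumradius = AB/(2 sin C) ≈ 15.773.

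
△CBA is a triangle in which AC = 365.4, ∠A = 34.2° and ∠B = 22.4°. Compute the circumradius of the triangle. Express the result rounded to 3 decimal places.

The third angle is ∠C = 180° − ∠B − ∠A = 123.40°.
Law of sines: BA = AC·sin C/sin B ≈ 800.52.
Law of sines: CB = AC·sin A/sin B ≈ 538.97.
Circumradius = AC/(2 sin B) ≈ 479.44.

R ≈ 479.439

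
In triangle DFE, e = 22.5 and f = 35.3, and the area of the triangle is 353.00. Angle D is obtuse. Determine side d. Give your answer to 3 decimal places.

49.800

From area = ½·f·e·sin D, we get sin D = 2·area/(f·e) ≈ 0.88889.
Taking the obtuse solution, ∠D ≈ 117.27°.
Law of cosines then gives d ≈ 49.8.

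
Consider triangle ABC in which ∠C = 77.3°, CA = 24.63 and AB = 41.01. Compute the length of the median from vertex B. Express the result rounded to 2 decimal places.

Law of sines: sin B = CA·sin C/AB ≈ 0.58589.
Since AB ≥ CA, only the acute value applies: ∠B ≈ 35.87°.
Then ∠A = 180° − ∠C − ∠B ≈ 66.83°.
Law of sines gives BC = AB·sin A/sin C ≈ 38.649.
Median from B: ½√(2·AB² + 2·BC² − CA²) ≈ 37.896.

37.90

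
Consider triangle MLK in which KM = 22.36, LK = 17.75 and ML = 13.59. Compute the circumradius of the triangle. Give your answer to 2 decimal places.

11.18

By the law of cosines, cos M = (KM² + ML² − LK²) / (2·KM·ML) ≈ 0.60814, so ∠M ≈ 52.54°.
Circumradius = LK/(2 sin M) ≈ 11.18.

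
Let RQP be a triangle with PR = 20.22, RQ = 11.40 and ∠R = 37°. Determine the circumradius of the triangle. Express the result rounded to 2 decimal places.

By the law of cosines, QP² = PR² + RQ² − 2·PR·RQ·cos R = 170.62, so QP ≈ 13.062.
Area = ½·PR·RQ·sin R ≈ 69.362.
Circumradius = QP/(2 sin R) ≈ 10.852.

10.85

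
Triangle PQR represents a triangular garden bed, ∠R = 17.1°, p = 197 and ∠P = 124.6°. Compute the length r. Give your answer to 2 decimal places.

70.37

The third angle is ∠Q = 180° − ∠R − ∠P = 38.30°.
Law of sines: r = p·sin R/sin P ≈ 70.372.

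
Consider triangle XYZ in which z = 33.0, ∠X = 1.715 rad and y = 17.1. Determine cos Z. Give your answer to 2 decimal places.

By the law of cosines, x² = y² + z² − 2·y·z·cos X = 1543.6, so x ≈ 39.289.
Law of cosines again: cos Z = (x² + y² − z²)/(2·x·y) ≈ 0.55594, so ∠Z ≈ 0.981 rad.

0.56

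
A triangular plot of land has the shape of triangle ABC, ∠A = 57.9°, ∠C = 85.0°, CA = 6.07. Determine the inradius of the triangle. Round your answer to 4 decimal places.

The third angle is ∠B = 180° − ∠C − ∠A = 37.10°.
Law of sines: BC = CA·sin A/sin B ≈ 8.5245.
Law of sines: AB = CA·sin C/sin B ≈ 10.025.
Area = ½·CA·BC·sin C ≈ 25.773.
Semiperimeter s = (8.5245+6.07+10.025)/2 = 12.31.
Inradius = area/s = 25.773/12.31 ≈ 2.0938.

r ≈ 2.0938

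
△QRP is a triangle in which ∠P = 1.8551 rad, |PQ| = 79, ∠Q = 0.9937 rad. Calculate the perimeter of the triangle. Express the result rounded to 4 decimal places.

perimeter ≈ 571.1044

The third angle is ∠R = π − ∠P − ∠Q = 0.2928 rad.
Law of sines: |RP| = |PQ|·sin Q/sin R ≈ 229.38.
Law of sines: |QR| = |PQ|·sin P/sin R ≈ 262.72.
Semiperimeter s = (229.38+79+262.72)/2 = 285.55.
Perimeter = 229.38 + 79 + 262.72 = 571.1.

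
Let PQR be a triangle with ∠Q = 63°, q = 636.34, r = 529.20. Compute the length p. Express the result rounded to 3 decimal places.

667.565

Law of sines: sin R = r·sin Q/q ≈ 0.74099.
Since q ≥ r, only the acute value applies: ∠R ≈ 47.82°.
Then ∠P = 180° − ∠Q − ∠R ≈ 69.18°.
Law of sines gives p = q·sin P/sin Q ≈ 667.57.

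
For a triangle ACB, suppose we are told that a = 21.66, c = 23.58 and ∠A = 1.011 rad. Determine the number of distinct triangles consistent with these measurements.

2

c·sin A = 23.58·sin(1.011 rad) ≈ 19.98.
Since c sin A < a < c (19.98 < 21.66 < 23.58), two triangles exist.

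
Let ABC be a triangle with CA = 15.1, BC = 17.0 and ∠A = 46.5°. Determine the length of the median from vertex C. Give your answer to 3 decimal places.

Law of sines: sin B = CA·sin A/BC ≈ 0.64430.
Since BC ≥ CA, only the acute value applies: ∠B ≈ 40.11°.
Then ∠C = 180° − ∠A − ∠B ≈ 93.39°.
Law of sines gives AB = BC·sin C/sin A ≈ 23.395.
Median from C: ½√(2·BC² + 2·CA² − AB²) ≈ 11.03.

m_C ≈ 11.030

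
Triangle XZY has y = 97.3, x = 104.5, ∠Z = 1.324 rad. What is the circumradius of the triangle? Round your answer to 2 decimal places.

By the law of cosines, z² = y² + x² − 2·y·x·cos Z = 15420, so z ≈ 124.18.
Area = ½·y·x·sin Z ≈ 4929.9.
Circumradius = z/(2 sin Z) ≈ 64.028.

R ≈ 64.03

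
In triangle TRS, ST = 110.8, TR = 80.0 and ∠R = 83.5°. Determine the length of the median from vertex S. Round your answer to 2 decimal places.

Law of sines: sin S = TR·sin R/ST ≈ 0.71738.
Since ST ≥ TR, only the acute value applies: ∠S ≈ 45.84°.
Then ∠T = 180° − ∠R − ∠S ≈ 50.66°.
Law of sines gives RS = ST·sin T/sin R ≈ 86.249.
Median from S: ½√(2·RS² + 2·ST² − TR²) ≈ 90.872.

90.87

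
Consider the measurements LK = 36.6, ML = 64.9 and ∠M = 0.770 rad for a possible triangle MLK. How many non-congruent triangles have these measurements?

0

ML·sin M = 64.9·sin(0.770 rad) ≈ 45.18.
Since LK = 36.6 < 45.18 = ML sin M, no triangle exists.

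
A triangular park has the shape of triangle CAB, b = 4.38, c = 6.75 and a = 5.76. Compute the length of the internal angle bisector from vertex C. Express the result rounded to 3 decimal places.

t_C ≈ 3.748

By the law of cosines, cos C = (a² + b² − c²) / (2·a·b) ≈ 0.13476, so ∠C ≈ 82.26°.
The bisector from C has length 2·a·b·cos(∠C/2)/(a+b) ≈ 3.7482.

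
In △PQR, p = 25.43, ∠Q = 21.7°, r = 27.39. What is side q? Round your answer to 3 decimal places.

By the law of cosines, q² = r² + p² − 2·r·p·cos Q = 102.56, so q ≈ 10.127.

10.127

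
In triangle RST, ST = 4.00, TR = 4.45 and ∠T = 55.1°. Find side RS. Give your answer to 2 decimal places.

By the law of cosines, RS² = ST² + TR² − 2·ST·TR·cos T = 15.434, so RS ≈ 3.9286.

3.93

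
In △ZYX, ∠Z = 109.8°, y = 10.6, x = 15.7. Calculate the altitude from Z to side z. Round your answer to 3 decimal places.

7.210

By the law of cosines, z² = y² + x² − 2·y·x·cos Z = 471.6, so z ≈ 21.716.
Area = ½·y·x·sin Z ≈ 78.291.
The altitude from Z has length 2·area/z ≈ 7.2103.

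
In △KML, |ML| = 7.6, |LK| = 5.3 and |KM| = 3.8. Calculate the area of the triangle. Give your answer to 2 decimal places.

Semiperimeter s = (7.6 + 5.3 + 3.8)/2 = 8.35.
Heron's formula: area = √(8.35·0.75·3.05·4.55) ≈ 9.3224.

area ≈ 9.32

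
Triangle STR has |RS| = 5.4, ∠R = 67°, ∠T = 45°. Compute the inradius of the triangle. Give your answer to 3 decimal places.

The third angle is ∠S = 180° − ∠T − ∠R = 68.00°.
Law of sines: |TR| = |RS|·sin S/sin T ≈ 7.0807.
Law of sines: |ST| = |RS|·sin R/sin T ≈ 7.0297.
Area = ½·|RS|·|TR|·sin R ≈ 17.598.
Semiperimeter s = (7.0807+5.4+7.0297)/2 = 9.7552.
Inradius = area/s = 17.598/9.7552 ≈ 1.804.

1.804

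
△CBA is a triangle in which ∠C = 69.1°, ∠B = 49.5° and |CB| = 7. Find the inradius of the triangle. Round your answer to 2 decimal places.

1.93

The third angle is ∠A = 180° − ∠C − ∠B = 61.40°.
Law of sines: |BA| = |CB|·sin C/sin A ≈ 7.4482.
Law of sines: |AC| = |CB|·sin B/sin A ≈ 6.0626.
Area = ½·|CB|·|BA|·sin B ≈ 19.823.
Semiperimeter s = (7.4482+6.0626+7)/2 = 10.255.
Inradius = area/s = 19.823/10.255 ≈ 1.9329.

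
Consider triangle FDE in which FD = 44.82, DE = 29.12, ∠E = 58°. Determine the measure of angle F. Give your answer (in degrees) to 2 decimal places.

Law of sines: sin F = DE·sin E/FD ≈ 0.55099.
Since FD ≥ DE, only the acute value applies: ∠F ≈ 33.43°.
Then ∠D = 180° − ∠E − ∠F ≈ 88.57°.

33.43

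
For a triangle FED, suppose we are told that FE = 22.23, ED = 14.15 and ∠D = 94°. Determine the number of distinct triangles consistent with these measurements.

ED·sin D = 14.15·sin(94°) ≈ 14.12.
Since ∠D is not acute, a triangle exists only if FE > ED; here FE > ED, so there is exactly one triangle.

1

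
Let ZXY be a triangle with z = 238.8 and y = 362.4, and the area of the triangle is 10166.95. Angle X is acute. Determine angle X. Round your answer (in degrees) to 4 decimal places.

13.5894

From area = ½·y·z·sin X, we get sin X = 2·area/(y·z) ≈ 0.23496.
Taking the acute solution, ∠X ≈ 13.59°.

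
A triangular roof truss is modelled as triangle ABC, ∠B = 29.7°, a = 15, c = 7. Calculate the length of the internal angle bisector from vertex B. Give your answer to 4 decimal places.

By the law of cosines, b² = c² + a² − 2·c·a·cos B = 91.587, so b ≈ 9.5701.
The bisector from B has length 2·c·a·cos(∠B/2)/(c+a) ≈ 9.2266.

t_B ≈ 9.2266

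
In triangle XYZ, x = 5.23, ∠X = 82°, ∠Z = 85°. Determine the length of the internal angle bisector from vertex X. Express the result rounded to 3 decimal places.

1.463

The third angle is ∠Y = 180° − ∠Z − ∠X = 13.00°.
Law of sines: y = x·sin Y/sin X ≈ 1.1881.
Law of sines: z = x·sin Z/sin X ≈ 5.2613.
The bisector from X has length 2·y·z·cos(∠X/2)/(y+z) ≈ 1.4629.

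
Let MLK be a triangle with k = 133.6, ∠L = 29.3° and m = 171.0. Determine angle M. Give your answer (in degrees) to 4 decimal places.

By the law of cosines, l² = k² + m² − 2·k·m·cos L = 7244.1, so l ≈ 85.112.
Law of cosines again: cos M = (l² + k² − m²)/(2·l·k) ≈ -0.18239, so ∠M ≈ 100.51°.

∠M ≈ 100.5092°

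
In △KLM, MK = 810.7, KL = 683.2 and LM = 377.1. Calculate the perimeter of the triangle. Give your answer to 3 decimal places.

Perimeter = 377.1 + 810.7 + 683.2 = 1871.

1871.000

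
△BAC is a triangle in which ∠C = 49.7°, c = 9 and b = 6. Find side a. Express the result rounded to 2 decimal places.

11.63

Law of sines: sin B = b·sin C/c ≈ 0.50845.
Since c ≥ b, only the acute value applies: ∠B ≈ 30.56°.
Then ∠A = 180° − ∠C − ∠B ≈ 99.74°.
Law of sines gives a = c·sin A/sin C ≈ 11.631.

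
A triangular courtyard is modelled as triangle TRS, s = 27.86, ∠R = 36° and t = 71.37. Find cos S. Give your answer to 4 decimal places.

0.9481

By the law of cosines, r² = s² + t² − 2·s·t·cos R = 2652.6, so r ≈ 51.503.
Law of cosines again: cos S = (t² + r² − s²)/(2·t·r) ≈ 0.94811, so ∠S ≈ 18.54°.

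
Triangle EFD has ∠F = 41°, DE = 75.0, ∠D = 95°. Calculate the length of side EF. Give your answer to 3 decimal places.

The third angle is ∠E = 180° − ∠F − ∠D = 44.00°.
Law of sines: EF = DE·sin D/sin F ≈ 113.88.

113.884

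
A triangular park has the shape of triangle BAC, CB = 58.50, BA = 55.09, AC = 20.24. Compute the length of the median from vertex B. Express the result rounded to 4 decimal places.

Median from B: ½√(2·CB² + 2·BA² − AC²) ≈ 55.912.

55.9121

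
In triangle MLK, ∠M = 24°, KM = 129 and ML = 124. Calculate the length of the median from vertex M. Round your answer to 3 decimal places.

By the law of cosines, LK² = KM² + ML² − 2·KM·ML·cos M = 2790.9, so LK ≈ 52.829.
Median from M: ½√(2·KM² + 2·ML² − LK²) ≈ 123.74.

m_M ≈ 123.737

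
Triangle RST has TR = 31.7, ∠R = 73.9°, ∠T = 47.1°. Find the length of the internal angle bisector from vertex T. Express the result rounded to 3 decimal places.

The third angle is ∠S = 180° − ∠T − ∠R = 59.00°.
Law of sines: ST = TR·sin R/sin S ≈ 35.532.
Law of sines: RS = TR·sin T/sin S ≈ 27.091.
The bisector from T has length 2·ST·TR·cos(∠T/2)/(ST+TR) ≈ 30.716.

t_T ≈ 30.716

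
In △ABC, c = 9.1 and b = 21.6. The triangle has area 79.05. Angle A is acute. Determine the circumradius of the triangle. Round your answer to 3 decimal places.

From area = ½·b·c·sin A, we get sin A = 2·area/(b·c) ≈ 0.80433.
Taking the acute solution, ∠A ≈ 53.55°.
Law of cosines then gives a ≈ 17.77.
Circumradius = a/(2 sin A) ≈ 11.047.

R ≈ 11.047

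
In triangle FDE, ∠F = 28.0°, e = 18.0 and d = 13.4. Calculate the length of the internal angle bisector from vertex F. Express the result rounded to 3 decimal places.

t_F ≈ 14.907

By the law of cosines, f² = d² + e² − 2·d·e·cos F = 77.626, so f ≈ 8.8106.
The bisector from F has length 2·d·e·cos(∠F/2)/(d+e) ≈ 14.907.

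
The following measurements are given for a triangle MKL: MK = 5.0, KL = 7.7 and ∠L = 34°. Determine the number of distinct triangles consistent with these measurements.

2

KL·sin L = 7.7·sin(34°) ≈ 4.306.
Since KL sin L < MK < KL (4.306 < 5.0 < 7.7), two triangles exist.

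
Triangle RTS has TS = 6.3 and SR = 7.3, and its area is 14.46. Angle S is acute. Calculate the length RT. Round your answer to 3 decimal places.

From area = ½·TS·SR·sin S, we get sin S = 2·area/(TS·SR) ≈ 0.62883.
Taking the acute solution, ∠S ≈ 0.680 rad.
Law of cosines then gives RT ≈ 4.6327.

4.633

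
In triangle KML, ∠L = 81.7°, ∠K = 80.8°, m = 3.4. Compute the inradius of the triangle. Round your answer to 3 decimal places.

1.458

The third angle is ∠M = 180° − ∠L − ∠K = 17.50°.
Law of sines: k = m·sin K/sin M ≈ 11.161.
Law of sines: l = m·sin L/sin M ≈ 11.188.
Area = ½·m·k·sin L ≈ 18.775.
Semiperimeter s = (11.161+3.4+11.188)/2 = 12.875.
Inradius = area/s = 18.775/12.875 ≈ 1.4583.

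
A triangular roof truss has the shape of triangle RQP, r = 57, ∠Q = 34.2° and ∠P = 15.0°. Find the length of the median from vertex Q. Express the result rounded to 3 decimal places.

The third angle is ∠R = 180° − ∠Q − ∠P = 130.80°.
Law of sines: q = r·sin Q/sin R ≈ 42.324.
Law of sines: p = r·sin P/sin R ≈ 19.488.
Median from Q: ½√(2·p² + 2·r² − q²) ≈ 36.967.

m_Q ≈ 36.967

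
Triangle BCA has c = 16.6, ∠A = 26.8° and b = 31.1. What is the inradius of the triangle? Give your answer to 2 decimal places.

By the law of cosines, a² = b² + c² − 2·b·c·cos A = 321.16, so a ≈ 17.921.
Area = ½·b·c·sin A ≈ 116.39.
Semiperimeter s = (31.1+16.6+17.921)/2 = 32.81.
Inradius = area/s = 116.39/32.81 ≈ 3.5472.

3.55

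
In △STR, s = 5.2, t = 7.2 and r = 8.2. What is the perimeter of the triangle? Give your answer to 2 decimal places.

perimeter ≈ 20.60

Perimeter = 5.2 + 7.2 + 8.2 = 20.6.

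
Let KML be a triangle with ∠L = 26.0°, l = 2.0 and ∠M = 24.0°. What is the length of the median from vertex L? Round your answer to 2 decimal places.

2.61

The third angle is ∠K = 180° − ∠M − ∠L = 130.00°.
Law of sines: k = l·sin K/sin L ≈ 3.495.
Law of sines: m = l·sin M/sin L ≈ 1.8557.
Median from L: ½√(2·k² + 2·m² − l²) ≈ 2.6133.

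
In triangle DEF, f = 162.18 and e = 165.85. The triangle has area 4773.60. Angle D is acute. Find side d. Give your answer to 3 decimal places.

59.298

From area = ½·e·f·sin D, we get sin D = 2·area/(e·f) ≈ 0.35495.
Taking the acute solution, ∠D ≈ 20.79°.
Law of cosines then gives d ≈ 59.298.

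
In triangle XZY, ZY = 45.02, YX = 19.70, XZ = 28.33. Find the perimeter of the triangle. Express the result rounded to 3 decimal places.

Perimeter = 45.02 + 19.7 + 28.33 = 93.05.

93.050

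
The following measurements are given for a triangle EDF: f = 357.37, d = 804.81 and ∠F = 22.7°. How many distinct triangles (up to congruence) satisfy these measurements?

2

d·sin F = 804.81·sin(22.7°) ≈ 310.6.
Since d sin F < f < d (310.6 < 357.37 < 804.81), two triangles exist.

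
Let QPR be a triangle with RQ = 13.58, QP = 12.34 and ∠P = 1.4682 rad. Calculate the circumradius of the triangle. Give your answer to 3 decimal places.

6.826

Law of sines: sin R = QP·sin P/RQ ≈ 0.90391.
Since RQ ≥ QP, only the acute value applies: ∠R ≈ 1.1288 rad.
Then ∠Q = π − ∠P − ∠R ≈ 0.5446 rad.
Law of sines gives PR = RQ·sin Q/sin P ≈ 7.0723.
Circumradius = RQ/(2 sin P) ≈ 6.8259.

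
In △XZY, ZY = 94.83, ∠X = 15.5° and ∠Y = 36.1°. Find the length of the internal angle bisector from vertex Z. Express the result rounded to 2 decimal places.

The third angle is ∠Z = 180° − ∠Y − ∠X = 128.40°.
Law of sines: YX = ZY·sin Z/sin X ≈ 278.09.
Law of sines: XZ = ZY·sin Y/sin X ≈ 209.08.
The bisector from Z has length 2·XZ·ZY·cos(∠Z/2)/(XZ+ZY) ≈ 56.789.

t_Z ≈ 56.79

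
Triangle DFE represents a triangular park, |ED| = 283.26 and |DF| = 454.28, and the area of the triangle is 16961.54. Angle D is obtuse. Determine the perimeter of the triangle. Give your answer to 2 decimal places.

From area = ½·|ED|·|DF|·sin D, we get sin D = 2·area/(|ED|·|DF|) ≈ 0.26362.
Taking the obtuse solution, ∠D ≈ 164.71°.
Law of cosines then gives |FE| ≈ 731.34.
Perimeter = 731.34 + 283.26 + 454.28 = 1468.9.

perimeter ≈ 1468.88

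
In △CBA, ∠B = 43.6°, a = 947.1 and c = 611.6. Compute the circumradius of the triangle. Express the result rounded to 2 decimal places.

R ≈ 476.60

By the law of cosines, b² = a² + c² − 2·a·c·cos B = 4.3211e+05, so b ≈ 657.35.
Area = ½·a·c·sin B ≈ 1.9973e+05.
Circumradius = b/(2 sin B) ≈ 476.6.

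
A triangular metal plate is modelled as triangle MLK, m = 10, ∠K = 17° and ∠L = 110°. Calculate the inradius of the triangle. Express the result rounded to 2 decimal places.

1.35

The third angle is ∠M = 180° − ∠L − ∠K = 53.00°.
Law of sines: l = m·sin L/sin M ≈ 11.766.
Law of sines: k = m·sin K/sin M ≈ 3.6609.
Area = ½·m·l·sin K ≈ 17.201.
Semiperimeter s = (10+11.766+3.6609)/2 = 12.714.
Inradius = area/s = 17.201/12.714 ≈ 1.3529.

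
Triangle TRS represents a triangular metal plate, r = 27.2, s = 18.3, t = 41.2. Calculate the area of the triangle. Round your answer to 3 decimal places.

Semiperimeter p = (41.2 + 27.2 + 18.3)/2 = 43.35.
Heron's formula: area = √(43.35·2.15·16.15·25.05) ≈ 194.18.

194.180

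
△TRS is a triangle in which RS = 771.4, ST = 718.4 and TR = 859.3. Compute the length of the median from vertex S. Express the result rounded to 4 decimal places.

Median from S: ½√(2·RS² + 2·ST² − TR²) ≈ 609.08.

609.0806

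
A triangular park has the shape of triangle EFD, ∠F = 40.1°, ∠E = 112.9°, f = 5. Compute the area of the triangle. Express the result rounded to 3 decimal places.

8.116

The third angle is ∠D = 180° − ∠E − ∠F = 27.00°.
Law of sines: e = f·sin E/sin F ≈ 7.1507.
Law of sines: d = f·sin D/sin F ≈ 3.5241.
Area = ½·f·e·sin D ≈ 8.1159.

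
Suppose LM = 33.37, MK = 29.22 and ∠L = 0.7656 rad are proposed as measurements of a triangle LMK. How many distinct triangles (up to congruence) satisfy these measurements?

2

LM·sin L = 33.37·sin(0.7656 rad) ≈ 23.12.
Since LM sin L < MK < LM (23.12 < 29.22 < 33.37), two triangles exist.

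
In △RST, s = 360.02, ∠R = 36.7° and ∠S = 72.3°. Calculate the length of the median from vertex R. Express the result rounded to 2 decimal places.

m_R ≈ 340.43

The third angle is ∠T = 180° − ∠R − ∠S = 71.00°.
Law of sines: r = s·sin R/sin S ≈ 225.85.
Law of sines: t = s·sin T/sin S ≈ 357.32.
Median from R: ½√(2·s² + 2·t² − r²) ≈ 340.43.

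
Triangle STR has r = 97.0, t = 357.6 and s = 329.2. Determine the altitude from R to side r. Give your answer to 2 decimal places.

h_R ≈ 325.06

Semiperimeter p = (329.2 + 357.6 + 97)/2 = 391.9.
Heron's formula: area = √(391.9·62.7·34.3·294.9) ≈ 15765.
The altitude from R has length 2·area/r ≈ 325.06.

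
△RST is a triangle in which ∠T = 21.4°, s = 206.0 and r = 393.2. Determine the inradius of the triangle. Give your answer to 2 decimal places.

36.30

By the law of cosines, t² = r² + s² − 2·r·s·cos T = 46213, so t ≈ 214.97.
Area = ½·r·s·sin T ≈ 14777.
Semiperimeter p = (393.2+206+214.97)/2 = 407.09.
Inradius = area/p = 14777/407.09 ≈ 36.3.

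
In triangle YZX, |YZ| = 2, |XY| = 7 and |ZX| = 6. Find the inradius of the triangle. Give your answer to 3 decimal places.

0.742

Semiperimeter s = (6 + 7 + 2)/2 = 7.5.
Heron's formula: area = √(7.5·1.5·0.5·5.5) ≈ 5.5621.
Inradius = area/s = 5.5621/7.5 ≈ 0.74162.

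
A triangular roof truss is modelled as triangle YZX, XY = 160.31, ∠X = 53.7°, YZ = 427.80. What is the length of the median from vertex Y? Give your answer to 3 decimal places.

Law of sines: sin Z = XY·sin X/YZ ≈ 0.30201.
Since YZ ≥ XY, only the acute value applies: ∠Z ≈ 17.58°.
Then ∠Y = 180° − ∠X − ∠Z ≈ 108.72°.
Law of sines gives ZX = YZ·sin Y/sin X ≈ 502.73.
Median from Y: ½√(2·XY² + 2·YZ² − ZX²) ≈ 202.91.

m_Y ≈ 202.908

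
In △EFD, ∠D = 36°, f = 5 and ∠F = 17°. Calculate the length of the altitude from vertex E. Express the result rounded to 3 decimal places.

The third angle is ∠E = 180° − ∠F − ∠D = 127.00°.
Law of sines: e = f·sin E/sin F ≈ 13.658.
Law of sines: d = f·sin D/sin F ≈ 10.052.
Area = ½·f·e·sin D ≈ 20.07.
The altitude from E has length 2·area/e ≈ 2.9389.

h_E ≈ 2.939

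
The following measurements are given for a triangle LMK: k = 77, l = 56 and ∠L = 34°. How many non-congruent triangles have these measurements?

2

k·sin L = 77·sin(34°) ≈ 43.06.
Since k sin L < l < k (43.06 < 56 < 77), two triangles exist.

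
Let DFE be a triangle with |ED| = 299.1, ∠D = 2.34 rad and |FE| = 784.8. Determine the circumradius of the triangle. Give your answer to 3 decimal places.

R ≈ 546.165

Law of sines: sin F = |ED|·sin D/|FE| ≈ 0.27382.
Since |FE| ≥ |ED|, only the acute value applies: ∠F ≈ 0.277 rad.
Then ∠E = π − ∠D − ∠F ≈ 0.524 rad.
Law of sines gives |DF| = |FE|·sin E/sin D ≈ 546.76.
Circumradius = |FE|/(2 sin D) ≈ 546.16.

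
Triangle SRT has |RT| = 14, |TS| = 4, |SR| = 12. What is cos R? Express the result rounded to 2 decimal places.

By the law of cosines, cos R = (|SR|² + |RT|² − |TS|²) / (2·|SR|·|RT|) ≈ 0.96429, so ∠R ≈ 15.36°.

0.96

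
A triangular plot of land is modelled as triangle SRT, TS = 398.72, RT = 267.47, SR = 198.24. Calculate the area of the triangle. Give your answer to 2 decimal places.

area ≈ 23622.77

Semiperimeter s = (267.47 + 398.72 + 198.24)/2 = 432.22.
Heron's formula: area = √(432.22·164.75·33.495·233.98) ≈ 23623.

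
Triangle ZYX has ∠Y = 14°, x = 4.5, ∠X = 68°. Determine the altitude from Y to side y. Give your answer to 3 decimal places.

The third angle is ∠Z = 180° − ∠Y − ∠X = 98.00°.
Law of sines: z = x·sin Z/sin X ≈ 4.8062.
Law of sines: y = x·sin Y/sin X ≈ 1.1741.
Area = ½·x·z·sin Y ≈ 2.6161.
The altitude from Y has length 2·area/y ≈ 4.4562.

h_Y ≈ 4.456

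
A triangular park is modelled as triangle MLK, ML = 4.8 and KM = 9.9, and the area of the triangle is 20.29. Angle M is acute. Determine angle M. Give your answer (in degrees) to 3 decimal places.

From area = ½·KM·ML·sin M, we get sin M = 2·area/(KM·ML) ≈ 0.85396.
Taking the acute solution, ∠M ≈ 58.64°.

∠M ≈ 58.645°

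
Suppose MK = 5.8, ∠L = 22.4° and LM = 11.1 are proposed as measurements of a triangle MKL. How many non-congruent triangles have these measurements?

2

LM·sin L = 11.1·sin(22.4°) ≈ 4.23.
Since LM sin L < MK < LM (4.23 < 5.8 < 11.1), two triangles exist.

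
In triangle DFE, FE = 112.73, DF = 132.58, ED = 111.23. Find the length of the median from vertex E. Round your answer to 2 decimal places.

90.25

Median from E: ½√(2·FE² + 2·ED² − DF²) ≈ 90.254.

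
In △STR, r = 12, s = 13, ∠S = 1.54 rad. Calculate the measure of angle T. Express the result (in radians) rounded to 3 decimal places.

Law of sines: sin R = r·sin S/s ≈ 0.92264.
Since s ≥ r, only the acute value applies: ∠R ≈ 1.175 rad.
Then ∠T = π − ∠S − ∠R ≈ 0.427 rad.

∠T ≈ 0.427 rad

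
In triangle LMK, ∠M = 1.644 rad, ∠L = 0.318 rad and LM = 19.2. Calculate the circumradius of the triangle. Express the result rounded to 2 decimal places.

The third angle is ∠K = π − ∠L − ∠M = 1.180 rad.
Law of sines: MK = LM·sin L/sin K ≈ 6.4938.
Law of sines: KL = LM·sin M/sin K ≈ 20.713.
Circumradius = LM/(2 sin K) ≈ 10.385.

10.38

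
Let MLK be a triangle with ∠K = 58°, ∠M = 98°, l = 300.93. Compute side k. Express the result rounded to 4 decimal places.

627.4407

The third angle is ∠L = 180° − ∠K − ∠M = 24.00°.
Law of sines: k = l·sin K/sin L ≈ 627.44.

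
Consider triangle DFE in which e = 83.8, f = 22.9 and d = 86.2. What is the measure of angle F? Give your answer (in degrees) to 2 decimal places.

∠F ≈ 15.40°

By the law of cosines, cos F = (e² + d² − f²) / (2·e·d) ≈ 0.96410, so ∠F ≈ 15.40°.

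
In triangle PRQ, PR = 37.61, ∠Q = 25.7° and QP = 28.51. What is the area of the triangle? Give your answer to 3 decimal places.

Law of sines: sin R = QP·sin Q/PR ≈ 0.32873.
Since PR ≥ QP, only the acute value applies: ∠R ≈ 19.19°.
Then ∠P = 180° − ∠Q − ∠R ≈ 135.11°.
Law of sines gives RQ = PR·sin P/sin Q ≈ 61.209.
Area = ½·PR·QP·sin P ≈ 378.39.

378.385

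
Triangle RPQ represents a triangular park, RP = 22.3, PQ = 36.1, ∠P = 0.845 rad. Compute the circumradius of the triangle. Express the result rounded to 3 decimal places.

18.084

By the law of cosines, QR² = RP² + PQ² − 2·RP·PQ·cos P = 731.85, so QR ≈ 27.053.
Area = ½·RP·PQ·sin P ≈ 301.07.
Circumradius = QR/(2 sin P) ≈ 18.084.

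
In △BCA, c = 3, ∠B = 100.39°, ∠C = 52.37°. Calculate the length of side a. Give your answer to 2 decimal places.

The third angle is ∠A = 180° − ∠B − ∠C = 27.24°.
Law of sines: a = c·sin A/sin C ≈ 1.7338.

1.73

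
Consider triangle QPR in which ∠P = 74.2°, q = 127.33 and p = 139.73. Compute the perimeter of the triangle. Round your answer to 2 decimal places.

perimeter ≈ 368.91

Law of sines: sin Q = q·sin P/p ≈ 0.87683.
Since p ≥ q, only the acute value applies: ∠Q ≈ 61.26°.
Then ∠R = 180° − ∠P − ∠Q ≈ 44.54°.
Law of sines gives r = p·sin R/sin P ≈ 101.85.
Semiperimeter s = (127.33+139.73+101.85)/2 = 184.46.
Perimeter = 127.33 + 139.73 + 101.85 = 368.91.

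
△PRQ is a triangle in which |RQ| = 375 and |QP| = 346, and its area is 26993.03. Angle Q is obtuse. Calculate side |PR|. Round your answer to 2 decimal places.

From area = ½·|RQ|·|QP|·sin Q, we get sin Q = 2·area/(|RQ|·|QP|) ≈ 0.41608.
Taking the obtuse solution, ∠Q ≈ 2.712 rad.
Law of cosines then gives |PR| ≈ 704.49.

704.49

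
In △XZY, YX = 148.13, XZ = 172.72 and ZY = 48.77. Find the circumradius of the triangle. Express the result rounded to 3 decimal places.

R ≈ 93.423

By the law of cosines, cos X = (YX² + XZ² − ZY²) / (2·YX·XZ) ≈ 0.96533, so ∠X ≈ 15.13°.
Circumradius = ZY/(2 sin X) ≈ 93.423.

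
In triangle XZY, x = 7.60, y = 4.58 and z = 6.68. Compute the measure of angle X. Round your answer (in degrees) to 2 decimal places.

By the law of cosines, cos X = (z² + y² − x²) / (2·z·y) ≈ 0.12811, so ∠X ≈ 82.64°.

∠X ≈ 82.64°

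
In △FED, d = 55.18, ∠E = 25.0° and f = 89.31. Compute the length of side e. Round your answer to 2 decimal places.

45.70

By the law of cosines, e² = d² + f² − 2·d·f·cos E = 2088.3, so e ≈ 45.698.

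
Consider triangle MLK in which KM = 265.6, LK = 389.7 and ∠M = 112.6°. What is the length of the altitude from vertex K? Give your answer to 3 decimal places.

245.205

Law of sines: sin L = KM·sin M/LK ≈ 0.62921.
Since LK ≥ KM, only the acute value applies: ∠L ≈ 38.99°.
Then ∠K = 180° − ∠M − ∠L ≈ 28.41°.
Law of sines gives ML = LK·sin K/sin M ≈ 200.82.
Area = ½·LK·KM·sin K ≈ 24621.
The altitude from K has length 2·area/ML ≈ 245.2.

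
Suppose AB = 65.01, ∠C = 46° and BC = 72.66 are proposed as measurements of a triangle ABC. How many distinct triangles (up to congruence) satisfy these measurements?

BC·sin C = 72.66·sin(46°) ≈ 52.27.
Since BC sin C < AB < BC (52.27 < 65.01 < 72.66), two triangles exist.

2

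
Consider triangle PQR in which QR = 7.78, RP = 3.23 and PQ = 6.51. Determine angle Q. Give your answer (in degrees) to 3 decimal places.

24.087

By the law of cosines, cos Q = (PQ² + QR² − RP²) / (2·PQ·QR) ≈ 0.91293, so ∠Q ≈ 24.09°.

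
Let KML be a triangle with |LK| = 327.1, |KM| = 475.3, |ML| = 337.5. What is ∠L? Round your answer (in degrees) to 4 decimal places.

By the law of cosines, cos L = (|ML|² + |LK|² − |KM|²) / (2·|ML|·|LK|) ≈ -0.02269, so ∠L ≈ 91.30°.

91.3001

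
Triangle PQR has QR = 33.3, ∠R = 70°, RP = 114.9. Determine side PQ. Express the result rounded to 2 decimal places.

108.14

By the law of cosines, PQ² = QR² + RP² − 2·QR·RP·cos R = 11694, so PQ ≈ 108.14.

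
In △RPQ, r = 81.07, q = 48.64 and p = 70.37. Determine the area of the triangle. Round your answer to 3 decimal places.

Semiperimeter s = (81.07 + 70.37 + 48.64)/2 = 100.04.
Heron's formula: area = √(100.04·18.97·29.67·51.4) ≈ 1701.2.

1701.221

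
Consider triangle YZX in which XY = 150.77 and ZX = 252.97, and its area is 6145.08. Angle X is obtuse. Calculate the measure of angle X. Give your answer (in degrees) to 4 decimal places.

∠X ≈ 161.2018°

From area = ½·ZX·XY·sin X, we get sin X = 2·area/(ZX·XY) ≈ 0.32224.
Taking the obtuse solution, ∠X ≈ 161.20°.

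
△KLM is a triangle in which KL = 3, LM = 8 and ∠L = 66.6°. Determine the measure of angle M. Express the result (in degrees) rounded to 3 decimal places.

22.018

By the law of cosines, MK² = KL² + LM² − 2·KL·LM·cos L = 53.937, so MK ≈ 7.3442.
Law of cosines again: cos M = (LM² + MK² − KL²)/(2·LM·MK) ≈ 0.92707, so ∠M ≈ 22.02°.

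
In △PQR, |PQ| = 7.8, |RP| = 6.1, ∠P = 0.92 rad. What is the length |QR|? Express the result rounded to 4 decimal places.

6.3561

By the law of cosines, |QR|² = |RP|² + |PQ|² − 2·|RP|·|PQ|·cos P = 40.4, so |QR| ≈ 6.3561.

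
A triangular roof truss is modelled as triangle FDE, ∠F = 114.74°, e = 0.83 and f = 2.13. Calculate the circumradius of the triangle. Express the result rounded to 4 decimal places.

R ≈ 1.1726

Law of sines: sin E = e·sin F/f ≈ 0.35391.
Since f ≥ e, only the acute value applies: ∠E ≈ 20.73°.
Then ∠D = 180° − ∠F − ∠E ≈ 44.53°.
Law of sines gives d = f·sin D/sin F ≈ 1.6448.
Circumradius = f/(2 sin F) ≈ 1.1726.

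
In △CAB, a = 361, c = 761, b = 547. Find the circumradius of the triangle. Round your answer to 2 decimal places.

By the law of cosines, cos C = (a² + b² − c²) / (2·a·b) ≈ -0.37877, so ∠C ≈ 112.26°.
Circumradius = c/(2 sin C) ≈ 411.13.

R ≈ 411.13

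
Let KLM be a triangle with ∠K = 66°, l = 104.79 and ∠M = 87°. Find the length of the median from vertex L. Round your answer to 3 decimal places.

The third angle is ∠L = 180° − ∠M − ∠K = 27.00°.
Law of sines: k = l·sin K/sin L ≈ 210.86.
Law of sines: m = l·sin M/sin L ≈ 230.5.
Median from L: ½√(2·m² + 2·k² − l²) ≈ 214.6.

m_L ≈ 214.599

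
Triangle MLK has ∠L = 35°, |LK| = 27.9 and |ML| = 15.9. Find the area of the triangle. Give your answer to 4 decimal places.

area ≈ 127.2221

Area = ½·|ML|·|LK|·sin L ≈ 127.22.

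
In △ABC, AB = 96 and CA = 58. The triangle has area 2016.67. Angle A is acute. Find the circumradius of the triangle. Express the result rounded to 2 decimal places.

48.33

From area = ½·CA·AB·sin A, we get sin A = 2·area/(CA·AB) ≈ 0.72438.
Taking the acute solution, ∠A ≈ 46.42°.
Law of cosines then gives BC ≈ 70.02.
Circumradius = BC/(2 sin A) ≈ 48.331.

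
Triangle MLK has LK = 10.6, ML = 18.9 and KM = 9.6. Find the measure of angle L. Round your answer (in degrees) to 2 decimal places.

∠L ≈ 19.62°

By the law of cosines, cos L = (ML² + LK² − KM²) / (2·ML·LK) ≈ 0.94192, so ∠L ≈ 19.62°.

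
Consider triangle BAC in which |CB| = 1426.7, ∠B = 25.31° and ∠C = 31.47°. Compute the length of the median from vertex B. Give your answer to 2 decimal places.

The third angle is ∠A = 180° − ∠C − ∠B = 123.22°.
Law of sines: |AC| = |CB|·sin B/sin A ≈ 729.09.
Law of sines: |BA| = |CB|·sin C/sin A ≈ 890.31.
Median from B: ½√(2·|CB|² + 2·|BA|² − |AC|²) ≈ 1131.9.

m_B ≈ 1131.89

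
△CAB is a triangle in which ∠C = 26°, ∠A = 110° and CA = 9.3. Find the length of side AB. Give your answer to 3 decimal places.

The third angle is ∠B = 180° − ∠C − ∠A = 44.00°.
Law of sines: AB = CA·sin C/sin B ≈ 5.8689.

5.869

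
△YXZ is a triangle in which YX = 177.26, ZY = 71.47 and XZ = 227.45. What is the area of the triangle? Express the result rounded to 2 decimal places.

Semiperimeter s = (227.45 + 71.47 + 177.26)/2 = 238.09.
Heron's formula: area = √(238.09·10.64·166.62·60.83) ≈ 5067.2.

5067.15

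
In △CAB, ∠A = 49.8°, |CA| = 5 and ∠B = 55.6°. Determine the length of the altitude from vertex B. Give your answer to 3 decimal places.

4.462

The third angle is ∠C = 180° − ∠A − ∠B = 74.60°.
Law of sines: |AB| = |CA|·sin C/sin B ≈ 5.8422.
Law of sines: |BC| = |CA|·sin A/sin B ≈ 4.6284.
Area = ½·|CA|·|AB|·sin A ≈ 11.156.
The altitude from B has length 2·area/|CA| ≈ 4.4622.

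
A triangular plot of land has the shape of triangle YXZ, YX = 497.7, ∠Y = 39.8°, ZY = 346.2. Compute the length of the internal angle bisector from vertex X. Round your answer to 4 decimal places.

t_X ≈ 361.9624

By the law of cosines, XZ² = ZY² + YX² − 2·ZY·YX·cos Y = 1.028e+05, so XZ ≈ 320.63.
Law of cosines again: cos X = (YX² + XZ² − ZY²)/(2·YX·XZ) ≈ 0.72270, so ∠X ≈ 43.72°.
The bisector from X has length 2·YX·XZ·cos(∠X/2)/(YX+XZ) ≈ 361.96.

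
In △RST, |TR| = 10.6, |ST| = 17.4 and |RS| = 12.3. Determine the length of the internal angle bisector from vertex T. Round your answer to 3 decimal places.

t_T ≈ 12.200

By the law of cosines, cos T = (|ST|² + |TR|² − |RS|²) / (2·|ST|·|TR|) ≈ 0.71522, so ∠T ≈ 44.34°.
The bisector from T has length 2·|ST|·|TR|·cos(∠T/2)/(|ST|+|TR|) ≈ 12.2.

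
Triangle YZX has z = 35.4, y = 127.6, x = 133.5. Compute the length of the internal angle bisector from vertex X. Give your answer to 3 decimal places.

By the law of cosines, cos X = (y² + z² − x²) / (2·y·z) ≈ -0.03181, so ∠X ≈ 91.82°.
The bisector from X has length 2·y·z·cos(∠X/2)/(y+z) ≈ 38.562.

t_X ≈ 38.562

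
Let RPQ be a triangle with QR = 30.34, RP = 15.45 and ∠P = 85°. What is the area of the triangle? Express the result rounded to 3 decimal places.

area ≈ 211.574

Law of sines: sin Q = RP·sin P/QR ≈ 0.50729.
Since QR ≥ RP, only the acute value applies: ∠Q ≈ 30.48°.
Then ∠R = 180° − ∠P − ∠Q ≈ 64.52°.
Law of sines gives PQ = QR·sin R/sin P ≈ 27.493.
Area = ½·QR·RP·sin R ≈ 211.57.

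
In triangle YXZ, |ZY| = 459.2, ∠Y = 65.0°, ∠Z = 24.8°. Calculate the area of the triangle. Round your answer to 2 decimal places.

The third angle is ∠X = 180° − ∠Z − ∠Y = 90.20°.
Law of sines: |XZ| = |ZY|·sin Y/sin X ≈ 416.18.
Law of sines: |YX| = |ZY|·sin Z/sin X ≈ 192.61.
Area = ½·|ZY|·|XZ|·sin Z ≈ 40081.

area ≈ 40080.62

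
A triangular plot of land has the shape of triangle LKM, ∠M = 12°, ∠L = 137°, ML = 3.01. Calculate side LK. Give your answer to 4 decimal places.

The third angle is ∠K = 180° − ∠M − ∠L = 31.00°.
Law of sines: LK = ML·sin M/sin K ≈ 1.2151.

1.2151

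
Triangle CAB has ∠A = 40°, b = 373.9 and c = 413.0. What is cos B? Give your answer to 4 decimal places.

By the law of cosines, a² = b² + c² − 2·b·c·cos A = 73784, so a ≈ 271.63.
Law of cosines again: cos B = (c² + a² − b²)/(2·c·a) ≈ 0.46598, so ∠B ≈ 62.23°.

0.4660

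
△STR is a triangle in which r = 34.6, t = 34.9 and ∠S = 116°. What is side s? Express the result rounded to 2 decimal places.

58.94

By the law of cosines, s² = t² + r² − 2·t·r·cos S = 3473.9, so s ≈ 58.94.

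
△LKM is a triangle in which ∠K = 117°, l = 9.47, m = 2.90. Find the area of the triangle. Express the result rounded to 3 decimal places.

12.235

Area = ½·m·l·sin K ≈ 12.235.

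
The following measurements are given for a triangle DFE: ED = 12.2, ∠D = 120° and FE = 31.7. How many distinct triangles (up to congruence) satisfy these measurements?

ED·sin D = 12.2·sin(120°) ≈ 10.57.
Since ∠D is not acute, a triangle exists only if FE > ED; here FE > ED, so there is exactly one triangle.

1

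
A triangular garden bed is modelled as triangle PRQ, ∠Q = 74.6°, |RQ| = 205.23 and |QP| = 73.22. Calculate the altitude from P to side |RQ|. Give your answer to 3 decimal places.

By the law of cosines, |PR|² = |RQ|² + |QP|² − 2·|RQ|·|QP|·cos Q = 39500, so |PR| ≈ 198.74.
Area = ½·|RQ|·|QP|·sin Q ≈ 7243.7.
The altitude from P has length 2·area/|RQ| ≈ 70.591.

70.591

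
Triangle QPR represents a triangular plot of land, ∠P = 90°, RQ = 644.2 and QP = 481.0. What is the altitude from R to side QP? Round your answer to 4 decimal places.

428.5238

Law of sines: sin R = QP·sin P/RQ ≈ 0.74666.
Since RQ ≥ QP, only the acute value applies: ∠R ≈ 48.30°.
Then ∠Q = 180° − ∠P − ∠R ≈ 41.70°.
Law of sines gives PR = RQ·sin Q/sin P ≈ 428.52.
Area = ½·RQ·QP·sin Q ≈ 1.0306e+05.
The altitude from R has length 2·area/QP ≈ 428.52.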